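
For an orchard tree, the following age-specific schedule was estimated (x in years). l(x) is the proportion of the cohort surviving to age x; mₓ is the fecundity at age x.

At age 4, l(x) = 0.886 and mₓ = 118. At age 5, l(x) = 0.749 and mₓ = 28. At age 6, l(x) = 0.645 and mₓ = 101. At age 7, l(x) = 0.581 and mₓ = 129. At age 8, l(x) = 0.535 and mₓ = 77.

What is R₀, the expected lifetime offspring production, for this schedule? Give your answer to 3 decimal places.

306.809

R₀ = Σ l(x) mₓ:
  age 4: 0.886 × 118 = 104.5480
  age 5: 0.749 × 28 = 20.9720
  age 6: 0.645 × 101 = 65.1450
  age 7: 0.581 × 129 = 74.9490
  age 8: 0.535 × 77 = 41.1950
R₀ = 104.5480 + 20.9720 + 65.1450 + 74.9490 + 41.1950 = 306.8090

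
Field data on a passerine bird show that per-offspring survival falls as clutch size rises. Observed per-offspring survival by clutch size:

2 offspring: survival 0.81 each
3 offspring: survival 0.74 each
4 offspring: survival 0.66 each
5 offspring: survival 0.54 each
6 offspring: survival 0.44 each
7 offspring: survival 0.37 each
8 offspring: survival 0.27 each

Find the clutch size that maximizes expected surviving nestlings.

5

Expected surviving nestlings = c × s(c):
  c=2: 2 × 0.81 = 1.620
  c=3: 3 × 0.74 = 2.220
  c=4: 4 × 0.66 = 2.640
  c=5: 5 × 0.54 = 2.700
  c=6: 6 × 0.44 = 2.640
  c=7: 7 × 0.37 = 2.590
  c=8: 8 × 0.27 = 2.160
Maximum at c = 5 (2.700 surviving nestlings).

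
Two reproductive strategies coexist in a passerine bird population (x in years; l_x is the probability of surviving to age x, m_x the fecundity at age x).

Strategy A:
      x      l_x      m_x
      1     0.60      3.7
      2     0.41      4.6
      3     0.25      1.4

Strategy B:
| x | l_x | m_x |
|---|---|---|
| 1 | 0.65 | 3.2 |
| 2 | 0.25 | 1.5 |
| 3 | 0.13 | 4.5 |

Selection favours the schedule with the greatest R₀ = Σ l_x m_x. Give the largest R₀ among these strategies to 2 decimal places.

Strategy A: R₀ = 0.60×3.7 + 0.41×4.6 + 0.25×1.4 = 4.4560
Strategy B: R₀ = 0.65×3.2 + 0.25×1.5 + 0.13×4.5 = 3.0400
Highest R₀: strategy A with 4.4560.

4.46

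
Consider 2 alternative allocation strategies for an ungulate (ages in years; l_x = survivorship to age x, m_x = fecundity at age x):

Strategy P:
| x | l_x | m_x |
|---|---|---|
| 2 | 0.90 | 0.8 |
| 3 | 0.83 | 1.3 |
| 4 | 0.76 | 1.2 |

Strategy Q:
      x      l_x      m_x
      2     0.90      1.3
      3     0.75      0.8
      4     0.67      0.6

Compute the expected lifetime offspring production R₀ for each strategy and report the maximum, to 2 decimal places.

2.71

Strategy P: R₀ = 0.90×0.8 + 0.83×1.3 + 0.76×1.2 = 2.7110
Strategy Q: R₀ = 0.90×1.3 + 0.75×0.8 + 0.67×0.6 = 2.1720
Highest R₀: strategy P with 2.7110.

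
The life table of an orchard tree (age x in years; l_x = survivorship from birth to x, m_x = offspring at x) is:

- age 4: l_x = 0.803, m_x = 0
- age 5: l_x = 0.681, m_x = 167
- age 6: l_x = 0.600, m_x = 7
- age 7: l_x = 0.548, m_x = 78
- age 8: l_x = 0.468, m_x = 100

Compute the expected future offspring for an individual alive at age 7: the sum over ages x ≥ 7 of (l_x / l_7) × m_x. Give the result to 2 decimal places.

163.40

l_7 = 0.548. Conditional survival from age 7 to x is l_x / l_7.
  x=7: (0.548/0.548) × 78 = 78.0000
  x=8: (0.468/0.548) × 100 = 85.4015
Sum = 78.0000 + 85.4015 = 163.4015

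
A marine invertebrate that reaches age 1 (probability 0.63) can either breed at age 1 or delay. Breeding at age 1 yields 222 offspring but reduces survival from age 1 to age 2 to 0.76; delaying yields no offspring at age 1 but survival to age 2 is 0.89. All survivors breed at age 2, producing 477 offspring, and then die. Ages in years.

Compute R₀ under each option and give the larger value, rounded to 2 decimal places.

368.25

breed at age 1: R₀ = 0.63 × (222 + 0.76 × 477) = 0.63 × 584.5200 = 368.2476
delay to age 2: R₀ = 0.63 × (0.89 × 477) = 0.63 × 424.5300 = 267.4539
Higher: breed at age 1 (368.2476).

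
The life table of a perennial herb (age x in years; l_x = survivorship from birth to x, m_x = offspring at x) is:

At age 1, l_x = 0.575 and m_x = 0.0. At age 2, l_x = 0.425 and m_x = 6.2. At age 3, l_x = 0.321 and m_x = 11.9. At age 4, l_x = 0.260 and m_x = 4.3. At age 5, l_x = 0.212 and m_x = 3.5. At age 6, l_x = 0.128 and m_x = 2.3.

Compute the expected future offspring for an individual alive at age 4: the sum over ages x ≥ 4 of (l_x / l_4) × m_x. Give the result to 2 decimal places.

l_4 = 0.260. Conditional survival from age 4 to x is l_x / l_4.
  x=4: (0.260/0.260) × 4.3 = 4.3000
  x=5: (0.212/0.260) × 3.5 = 2.8538
  x=6: (0.128/0.260) × 2.3 = 1.1323
Sum = 4.3000 + 2.8538 + 1.1323 = 8.2862

8.29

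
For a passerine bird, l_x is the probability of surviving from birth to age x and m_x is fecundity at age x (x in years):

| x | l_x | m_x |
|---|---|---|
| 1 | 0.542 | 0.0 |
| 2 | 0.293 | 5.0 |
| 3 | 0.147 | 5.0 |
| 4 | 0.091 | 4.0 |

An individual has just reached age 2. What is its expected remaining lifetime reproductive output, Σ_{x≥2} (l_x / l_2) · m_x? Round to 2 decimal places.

8.75

l_2 = 0.293. Conditional survival from age 2 to x is l_x / l_2.
  x=2: (0.293/0.293) × 5.0 = 5.0000
  x=3: (0.147/0.293) × 5.0 = 2.5085
  x=4: (0.091/0.293) × 4.0 = 1.2423
Sum = 5.0000 + 2.5085 + 1.2423 = 8.7509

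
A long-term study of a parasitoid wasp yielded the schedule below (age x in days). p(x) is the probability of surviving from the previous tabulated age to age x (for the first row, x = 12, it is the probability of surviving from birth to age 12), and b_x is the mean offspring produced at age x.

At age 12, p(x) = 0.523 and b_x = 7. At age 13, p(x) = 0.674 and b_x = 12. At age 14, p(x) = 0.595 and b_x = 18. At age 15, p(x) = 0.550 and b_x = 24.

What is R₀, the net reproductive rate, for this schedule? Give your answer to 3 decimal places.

Survivorship from birth: l_x = p_12·p_13·…·p_x.
  l_12 = 0.52300
  l_13 = 0.35250
  l_14 = 0.20974
  l_15 = 0.11536
R₀ = Σ l_x b_x:
  age 12: 0.52300 × 7 = 3.6610
  age 13: 0.35250 × 12 = 4.2300
  age 14: 0.20974 × 18 = 3.7753
  age 15: 0.11536 × 24 = 2.7686
R₀ = 3.6610 + 4.2300 + 3.7753 + 2.7686 = 14.4350

14.435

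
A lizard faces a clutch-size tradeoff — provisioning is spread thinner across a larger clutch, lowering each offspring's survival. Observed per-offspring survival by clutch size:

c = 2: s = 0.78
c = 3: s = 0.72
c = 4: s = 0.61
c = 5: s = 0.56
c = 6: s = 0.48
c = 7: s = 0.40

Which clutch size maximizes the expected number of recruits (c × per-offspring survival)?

6

Expected recruits = c × s(c):
  c=2: 2 × 0.78 = 1.560
  c=3: 3 × 0.72 = 2.160
  c=4: 4 × 0.61 = 2.440
  c=5: 5 × 0.56 = 2.800
  c=6: 6 × 0.48 = 2.880
  c=7: 7 × 0.40 = 2.800
Maximum at c = 6 (2.880 recruits).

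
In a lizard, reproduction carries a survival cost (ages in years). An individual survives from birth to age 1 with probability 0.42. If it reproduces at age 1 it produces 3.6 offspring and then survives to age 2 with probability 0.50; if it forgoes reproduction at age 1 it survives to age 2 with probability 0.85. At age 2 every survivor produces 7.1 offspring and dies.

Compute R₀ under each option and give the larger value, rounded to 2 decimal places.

3.00

breed at age 1: R₀ = 0.42 × (3.6 + 0.50 × 7.1) = 0.42 × 7.1500 = 3.0030
delay to age 2: R₀ = 0.42 × (0.85 × 7.1) = 0.42 × 6.0350 = 2.5347
Higher: breed at age 1 (3.0030).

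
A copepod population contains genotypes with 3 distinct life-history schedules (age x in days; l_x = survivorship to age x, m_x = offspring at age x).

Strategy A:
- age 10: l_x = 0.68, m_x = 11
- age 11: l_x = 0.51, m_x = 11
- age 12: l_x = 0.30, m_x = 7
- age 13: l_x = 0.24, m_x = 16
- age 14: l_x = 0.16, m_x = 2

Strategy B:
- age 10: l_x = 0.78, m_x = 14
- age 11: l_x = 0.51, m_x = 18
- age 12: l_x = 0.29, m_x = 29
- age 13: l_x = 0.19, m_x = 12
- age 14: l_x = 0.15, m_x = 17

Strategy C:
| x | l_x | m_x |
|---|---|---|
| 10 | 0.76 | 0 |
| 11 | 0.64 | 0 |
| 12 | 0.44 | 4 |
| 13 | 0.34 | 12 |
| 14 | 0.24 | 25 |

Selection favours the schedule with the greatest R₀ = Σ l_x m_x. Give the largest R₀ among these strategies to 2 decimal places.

Strategy A: R₀ = 0.68×11 + 0.51×11 + 0.30×7 + 0.24×16 + 0.16×2 = 19.3500
Strategy B: R₀ = 0.78×14 + 0.51×18 + 0.29×29 + 0.19×12 + 0.15×17 = 33.3400
Strategy C: R₀ = 0.76×0 + 0.64×0 + 0.44×4 + 0.34×12 + 0.24×25 = 11.8400
Highest R₀: strategy B with 33.3400.

33.34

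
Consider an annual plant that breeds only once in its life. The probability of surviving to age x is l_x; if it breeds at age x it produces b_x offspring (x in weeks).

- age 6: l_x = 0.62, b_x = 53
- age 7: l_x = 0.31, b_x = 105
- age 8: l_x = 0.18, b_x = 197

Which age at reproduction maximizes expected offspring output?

Expected offspring if breeding at age x = l_x × b_x:
  age 6: 0.62 × 53 = 32.860
  age 7: 0.31 × 105 = 32.550
  age 8: 0.18 × 197 = 35.460
Maximum at age 8 (35.460).

8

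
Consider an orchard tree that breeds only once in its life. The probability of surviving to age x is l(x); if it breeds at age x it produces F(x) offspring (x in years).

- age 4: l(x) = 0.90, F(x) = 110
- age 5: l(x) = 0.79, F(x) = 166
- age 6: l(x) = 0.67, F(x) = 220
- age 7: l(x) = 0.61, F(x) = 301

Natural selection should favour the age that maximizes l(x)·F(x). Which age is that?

7

Expected offspring if breeding at age x = l(x) × F(x):
  age 4: 0.90 × 110 = 99.000
  age 5: 0.79 × 166 = 131.140
  age 6: 0.67 × 220 = 147.400
  age 7: 0.61 × 301 = 183.610
Maximum at age 7 (183.610).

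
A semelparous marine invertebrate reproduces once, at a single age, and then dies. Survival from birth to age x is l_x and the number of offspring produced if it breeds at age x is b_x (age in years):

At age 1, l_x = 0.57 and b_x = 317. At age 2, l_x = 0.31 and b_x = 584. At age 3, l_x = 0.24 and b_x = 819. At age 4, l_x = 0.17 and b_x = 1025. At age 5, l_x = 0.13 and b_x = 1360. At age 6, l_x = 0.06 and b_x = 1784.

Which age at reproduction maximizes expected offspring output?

Expected offspring if breeding at age x = l_x × b_x:
  age 1: 0.57 × 317 = 180.690
  age 2: 0.31 × 584 = 181.040
  age 3: 0.24 × 819 = 196.560
  age 4: 0.17 × 1025 = 174.250
  age 5: 0.13 × 1360 = 176.800
  age 6: 0.06 × 1784 = 107.040
Maximum at age 3 (196.560).

3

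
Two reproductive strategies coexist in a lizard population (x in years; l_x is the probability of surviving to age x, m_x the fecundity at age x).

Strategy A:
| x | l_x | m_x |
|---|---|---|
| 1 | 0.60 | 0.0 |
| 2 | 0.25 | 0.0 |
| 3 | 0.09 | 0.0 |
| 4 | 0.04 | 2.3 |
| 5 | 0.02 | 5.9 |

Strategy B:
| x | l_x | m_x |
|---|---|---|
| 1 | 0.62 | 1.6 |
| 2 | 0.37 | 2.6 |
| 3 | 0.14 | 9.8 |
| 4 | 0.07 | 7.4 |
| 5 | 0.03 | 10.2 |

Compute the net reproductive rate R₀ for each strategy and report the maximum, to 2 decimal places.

Strategy A: R₀ = 0.60×0.0 + 0.25×0.0 + 0.09×0.0 + 0.04×2.3 + 0.02×5.9 = 0.2100
Strategy B: R₀ = 0.62×1.6 + 0.37×2.6 + 0.14×9.8 + 0.07×7.4 + 0.03×10.2 = 4.1500
Highest R₀: strategy B with 4.1500.

4.15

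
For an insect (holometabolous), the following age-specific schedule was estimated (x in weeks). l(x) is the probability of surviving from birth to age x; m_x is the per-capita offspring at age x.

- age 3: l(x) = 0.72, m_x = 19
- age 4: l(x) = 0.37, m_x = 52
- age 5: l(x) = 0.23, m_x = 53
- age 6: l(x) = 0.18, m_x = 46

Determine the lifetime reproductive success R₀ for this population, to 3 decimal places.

53.390

R₀ = Σ l(x) m_x:
  age 3: 0.72 × 19 = 13.6800
  age 4: 0.37 × 52 = 19.2400
  age 5: 0.23 × 53 = 12.1900
  age 6: 0.18 × 46 = 8.2800
R₀ = 13.6800 + 19.2400 + 12.1900 + 8.2800 = 53.3900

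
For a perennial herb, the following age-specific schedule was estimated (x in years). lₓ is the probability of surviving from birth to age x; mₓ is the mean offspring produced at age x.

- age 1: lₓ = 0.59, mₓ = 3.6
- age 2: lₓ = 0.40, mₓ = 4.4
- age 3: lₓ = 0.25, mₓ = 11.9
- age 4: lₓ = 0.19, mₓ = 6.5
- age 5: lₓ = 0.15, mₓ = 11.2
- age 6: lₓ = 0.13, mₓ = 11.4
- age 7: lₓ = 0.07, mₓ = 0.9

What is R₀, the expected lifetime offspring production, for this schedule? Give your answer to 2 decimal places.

R₀ = Σ lₓ mₓ:
  age 1: 0.59 × 3.6 = 2.1240
  age 2: 0.40 × 4.4 = 1.7600
  age 3: 0.25 × 11.9 = 2.9750
  age 4: 0.19 × 6.5 = 1.2350
  age 5: 0.15 × 11.2 = 1.6800
  age 6: 0.13 × 11.4 = 1.4820
  age 7: 0.07 × 0.9 = 0.0630
R₀ = 2.1240 + 1.7600 + 2.9750 + 1.2350 + 1.6800 + 1.4820 + 0.0630 = 11.3190

11.32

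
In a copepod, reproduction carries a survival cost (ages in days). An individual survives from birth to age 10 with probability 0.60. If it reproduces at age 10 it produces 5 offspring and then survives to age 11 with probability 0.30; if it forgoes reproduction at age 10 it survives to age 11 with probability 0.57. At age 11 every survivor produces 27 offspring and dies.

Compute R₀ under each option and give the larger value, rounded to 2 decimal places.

breed at age 10: R₀ = 0.60 × (5 + 0.30 × 27) = 0.60 × 13.1000 = 7.8600
delay to age 11: R₀ = 0.60 × (0.57 × 27) = 0.60 × 15.3900 = 9.2340
Higher: delay to age 11 (9.2340).

9.23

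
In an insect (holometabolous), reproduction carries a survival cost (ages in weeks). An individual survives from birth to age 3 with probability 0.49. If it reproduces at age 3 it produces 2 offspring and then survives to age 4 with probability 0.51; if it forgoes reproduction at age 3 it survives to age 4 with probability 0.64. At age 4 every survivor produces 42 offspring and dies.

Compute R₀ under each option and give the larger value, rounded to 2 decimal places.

13.17

breed at age 3: R₀ = 0.49 × (2 + 0.51 × 42) = 0.49 × 23.4200 = 11.4758
delay to age 4: R₀ = 0.49 × (0.64 × 42) = 0.49 × 26.8800 = 13.1712
Higher: delay to age 4 (13.1712).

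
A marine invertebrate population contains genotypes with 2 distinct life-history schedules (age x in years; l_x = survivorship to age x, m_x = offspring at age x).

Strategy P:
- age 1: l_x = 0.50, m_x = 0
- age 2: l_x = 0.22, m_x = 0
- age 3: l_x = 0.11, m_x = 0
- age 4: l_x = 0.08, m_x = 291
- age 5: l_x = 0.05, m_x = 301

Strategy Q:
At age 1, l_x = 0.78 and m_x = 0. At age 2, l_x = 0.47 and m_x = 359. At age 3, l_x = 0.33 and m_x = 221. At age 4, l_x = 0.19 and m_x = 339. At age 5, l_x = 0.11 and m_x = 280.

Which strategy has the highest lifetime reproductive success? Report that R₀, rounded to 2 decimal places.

Strategy P: R₀ = 0.50×0 + 0.22×0 + 0.11×0 + 0.08×291 + 0.05×301 = 38.3300
Strategy Q: R₀ = 0.78×0 + 0.47×359 + 0.33×221 + 0.19×339 + 0.11×280 = 336.8700
Highest R₀: strategy Q with 336.8700.

336.87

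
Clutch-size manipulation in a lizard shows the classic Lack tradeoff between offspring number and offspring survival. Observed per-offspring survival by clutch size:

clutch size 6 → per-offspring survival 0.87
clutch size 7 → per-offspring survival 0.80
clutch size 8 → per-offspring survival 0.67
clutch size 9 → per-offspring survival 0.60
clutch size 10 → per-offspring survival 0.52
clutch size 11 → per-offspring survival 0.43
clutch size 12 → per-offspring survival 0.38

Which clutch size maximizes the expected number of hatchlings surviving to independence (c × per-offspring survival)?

Expected hatchlings surviving to independence = c × s(c):
  c=6: 6 × 0.87 = 5.220
  c=7: 7 × 0.80 = 5.600
  c=8: 8 × 0.67 = 5.360
  c=9: 9 × 0.60 = 5.400
  c=10: 10 × 0.52 = 5.200
  c=11: 11 × 0.43 = 4.730
  c=12: 12 × 0.38 = 4.560
Maximum at c = 7 (5.600 hatchlings surviving to independence).

7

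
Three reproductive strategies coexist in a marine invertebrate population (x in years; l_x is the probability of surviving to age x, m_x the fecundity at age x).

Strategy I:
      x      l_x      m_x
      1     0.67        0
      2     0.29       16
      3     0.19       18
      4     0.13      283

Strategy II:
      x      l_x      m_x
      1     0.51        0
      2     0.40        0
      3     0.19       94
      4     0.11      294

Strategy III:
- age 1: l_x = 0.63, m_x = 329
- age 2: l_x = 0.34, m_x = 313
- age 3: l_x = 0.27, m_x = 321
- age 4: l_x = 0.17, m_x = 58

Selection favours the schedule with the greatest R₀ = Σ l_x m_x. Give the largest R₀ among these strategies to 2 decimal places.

Strategy I: R₀ = 0.67×0 + 0.29×16 + 0.19×18 + 0.13×283 = 44.8500
Strategy II: R₀ = 0.51×0 + 0.40×0 + 0.19×94 + 0.11×294 = 50.2000
Strategy III: R₀ = 0.63×329 + 0.34×313 + 0.27×321 + 0.17×58 = 410.2200
Highest R₀: strategy III with 410.2200.

410.22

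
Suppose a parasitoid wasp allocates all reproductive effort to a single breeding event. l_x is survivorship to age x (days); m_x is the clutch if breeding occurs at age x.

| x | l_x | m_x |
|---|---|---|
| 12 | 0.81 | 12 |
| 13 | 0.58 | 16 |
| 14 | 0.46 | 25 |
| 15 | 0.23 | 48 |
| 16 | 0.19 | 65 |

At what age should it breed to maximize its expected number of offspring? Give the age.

16

Expected offspring if breeding at age x = l_x × m_x:
  age 12: 0.81 × 12 = 9.720
  age 13: 0.58 × 16 = 9.280
  age 14: 0.46 × 25 = 11.500
  age 15: 0.23 × 48 = 11.040
  age 16: 0.19 × 65 = 12.350
Maximum at age 16 (12.350).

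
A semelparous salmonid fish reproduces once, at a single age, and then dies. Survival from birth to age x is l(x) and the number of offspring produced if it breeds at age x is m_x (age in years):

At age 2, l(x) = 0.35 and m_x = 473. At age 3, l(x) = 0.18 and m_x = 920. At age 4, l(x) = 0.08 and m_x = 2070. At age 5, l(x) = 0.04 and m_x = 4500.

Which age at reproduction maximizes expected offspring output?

Expected offspring if breeding at age x = l(x) × m_x:
  age 2: 0.35 × 473 = 165.550
  age 3: 0.18 × 920 = 165.600
  age 4: 0.08 × 2070 = 165.600
  age 5: 0.04 × 4500 = 180.000
Maximum at age 5 (180.000).

5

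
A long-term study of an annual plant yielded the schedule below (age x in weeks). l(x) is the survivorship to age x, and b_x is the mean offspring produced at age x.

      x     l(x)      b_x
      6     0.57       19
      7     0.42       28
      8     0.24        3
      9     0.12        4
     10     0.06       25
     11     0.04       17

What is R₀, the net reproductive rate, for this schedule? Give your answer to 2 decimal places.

25.97

R₀ = Σ l(x) b_x:
  age 6: 0.57 × 19 = 10.8300
  age 7: 0.42 × 28 = 11.7600
  age 8: 0.24 × 3 = 0.7200
  age 9: 0.12 × 4 = 0.4800
  age 10: 0.06 × 25 = 1.5000
  age 11: 0.04 × 17 = 0.6800
R₀ = 10.8300 + 11.7600 + 0.7200 + 0.4800 + 1.5000 + 0.6800 = 25.9700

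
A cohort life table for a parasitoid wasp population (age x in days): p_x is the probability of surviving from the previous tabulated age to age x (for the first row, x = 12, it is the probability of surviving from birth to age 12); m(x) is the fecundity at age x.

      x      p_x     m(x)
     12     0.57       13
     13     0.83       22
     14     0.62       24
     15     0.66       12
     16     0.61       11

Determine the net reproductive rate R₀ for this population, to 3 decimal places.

28.480

Survivorship from birth: l_x = p_12·p_13·…·p_x.
  l_12 = 0.57000
  l_13 = 0.47310
  l_14 = 0.29332
  l_15 = 0.19359
  l_16 = 0.11809
R₀ = Σ l_x m(x):
  age 12: 0.57000 × 13 = 7.4100
  age 13: 0.47310 × 22 = 10.4082
  age 14: 0.29332 × 24 = 7.0397
  age 15: 0.19359 × 12 = 2.3231
  age 16: 0.11809 × 11 = 1.2990
R₀ = 7.4100 + 10.4082 + 7.0397 + 2.3231 + 1.2990 = 28.4800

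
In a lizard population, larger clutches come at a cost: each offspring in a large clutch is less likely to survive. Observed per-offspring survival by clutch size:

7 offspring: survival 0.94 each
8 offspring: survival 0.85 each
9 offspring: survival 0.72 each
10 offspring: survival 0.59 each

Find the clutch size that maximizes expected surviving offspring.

Expected surviving offspring = c × s(c):
  c=7: 7 × 0.94 = 6.580
  c=8: 8 × 0.85 = 6.800
  c=9: 9 × 0.72 = 6.480
  c=10: 10 × 0.59 = 5.900
Maximum at c = 8 (6.800 surviving offspring).

8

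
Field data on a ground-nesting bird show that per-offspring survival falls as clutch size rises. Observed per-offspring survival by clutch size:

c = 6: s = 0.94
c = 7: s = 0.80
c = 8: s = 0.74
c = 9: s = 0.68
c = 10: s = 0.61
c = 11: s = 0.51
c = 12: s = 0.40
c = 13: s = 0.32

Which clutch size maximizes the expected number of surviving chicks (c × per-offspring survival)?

Expected surviving chicks = c × s(c):
  c=6: 6 × 0.94 = 5.640
  c=7: 7 × 0.80 = 5.600
  c=8: 8 × 0.74 = 5.920
  c=9: 9 × 0.68 = 6.120
  c=10: 10 × 0.61 = 6.100
  c=11: 11 × 0.51 = 5.610
  c=12: 12 × 0.40 = 4.800
  c=13: 13 × 0.32 = 4.160
Maximum at c = 9 (6.120 surviving chicks).

9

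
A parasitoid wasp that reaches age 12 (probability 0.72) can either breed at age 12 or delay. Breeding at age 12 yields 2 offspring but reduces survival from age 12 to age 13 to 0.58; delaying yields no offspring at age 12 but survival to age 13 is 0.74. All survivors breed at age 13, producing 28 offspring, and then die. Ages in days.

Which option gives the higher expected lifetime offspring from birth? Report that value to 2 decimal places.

14.92

breed at age 12: R₀ = 0.72 × (2 + 0.58 × 28) = 0.72 × 18.2400 = 13.1328
delay to age 13: R₀ = 0.72 × (0.74 × 28) = 0.72 × 20.7200 = 14.9184
Higher: delay to age 13 (14.9184).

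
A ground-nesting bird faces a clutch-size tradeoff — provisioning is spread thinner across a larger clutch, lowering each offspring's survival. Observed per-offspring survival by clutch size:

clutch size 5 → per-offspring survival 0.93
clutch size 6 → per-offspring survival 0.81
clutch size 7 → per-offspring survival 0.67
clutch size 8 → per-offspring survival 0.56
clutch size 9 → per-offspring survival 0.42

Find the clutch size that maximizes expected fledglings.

Expected fledglings = c × s(c):
  c=5: 5 × 0.93 = 4.650
  c=6: 6 × 0.81 = 4.860
  c=7: 7 × 0.67 = 4.690
  c=8: 8 × 0.56 = 4.480
  c=9: 9 × 0.42 = 3.780
Maximum at c = 6 (4.860 fledglings).

6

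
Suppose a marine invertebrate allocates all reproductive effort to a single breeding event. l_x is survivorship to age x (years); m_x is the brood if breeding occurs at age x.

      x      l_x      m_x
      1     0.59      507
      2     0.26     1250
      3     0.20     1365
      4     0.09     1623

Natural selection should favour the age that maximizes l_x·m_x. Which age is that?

Expected offspring if breeding at age x = l_x × m_x:
  age 1: 0.59 × 507 = 299.130
  age 2: 0.26 × 1250 = 325.000
  age 3: 0.20 × 1365 = 273.000
  age 4: 0.09 × 1623 = 146.070
Maximum at age 2 (325.000).

2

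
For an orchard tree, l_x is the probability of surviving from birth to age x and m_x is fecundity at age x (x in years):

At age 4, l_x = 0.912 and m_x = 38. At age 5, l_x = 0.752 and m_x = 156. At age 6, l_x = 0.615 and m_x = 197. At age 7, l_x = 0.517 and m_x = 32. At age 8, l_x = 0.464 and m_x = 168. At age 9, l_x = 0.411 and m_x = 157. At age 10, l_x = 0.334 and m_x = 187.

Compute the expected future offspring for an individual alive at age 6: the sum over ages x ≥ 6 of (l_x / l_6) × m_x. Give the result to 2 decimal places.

557.13

l_6 = 0.615. Conditional survival from age 6 to x is l_x / l_6.
  x=6: (0.615/0.615) × 197 = 197.0000
  x=7: (0.517/0.615) × 32 = 26.9008
  x=8: (0.464/0.615) × 168 = 126.7512
  x=9: (0.411/0.615) × 157 = 104.9220
  x=10: (0.334/0.615) × 187 = 101.5577
Sum = 197.0000 + 26.9008 + 126.7512 + 104.9220 + 101.5577 = 557.1317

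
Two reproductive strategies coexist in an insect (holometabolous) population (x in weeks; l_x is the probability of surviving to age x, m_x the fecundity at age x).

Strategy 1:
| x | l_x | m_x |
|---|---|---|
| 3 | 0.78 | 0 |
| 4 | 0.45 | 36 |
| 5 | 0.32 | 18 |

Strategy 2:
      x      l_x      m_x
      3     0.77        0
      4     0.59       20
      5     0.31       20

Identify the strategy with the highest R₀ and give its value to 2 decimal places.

21.96

Strategy 1: R₀ = 0.78×0 + 0.45×36 + 0.32×18 = 21.9600
Strategy 2: R₀ = 0.77×0 + 0.59×20 + 0.31×20 = 18.0000
Highest R₀: strategy 1 with 21.9600.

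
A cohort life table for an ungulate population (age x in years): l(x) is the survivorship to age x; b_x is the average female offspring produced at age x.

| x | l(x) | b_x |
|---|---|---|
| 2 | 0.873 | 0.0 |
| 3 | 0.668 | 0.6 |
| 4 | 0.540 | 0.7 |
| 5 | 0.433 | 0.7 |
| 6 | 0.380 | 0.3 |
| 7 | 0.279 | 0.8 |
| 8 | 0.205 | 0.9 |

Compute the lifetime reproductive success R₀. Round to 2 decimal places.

R₀ = Σ l(x) b_x:
  age 2: 0.873 × 0.0 = 0.0000
  age 3: 0.668 × 0.6 = 0.4008
  age 4: 0.540 × 0.7 = 0.3780
  age 5: 0.433 × 0.7 = 0.3031
  age 6: 0.380 × 0.3 = 0.1140
  age 7: 0.279 × 0.8 = 0.2232
  age 8: 0.205 × 0.9 = 0.1845
R₀ = 0.0000 + 0.4008 + 0.3780 + 0.3031 + 0.1140 + 0.2232 + 0.1845 = 1.6036

1.60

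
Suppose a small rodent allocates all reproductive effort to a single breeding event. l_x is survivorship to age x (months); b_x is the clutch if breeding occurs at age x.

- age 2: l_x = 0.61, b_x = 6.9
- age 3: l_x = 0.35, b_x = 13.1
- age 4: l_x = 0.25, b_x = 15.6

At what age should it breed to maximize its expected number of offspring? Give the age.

Expected offspring if breeding at age x = l_x × b_x:
  age 2: 0.61 × 6.9 = 4.209
  age 3: 0.35 × 13.1 = 4.585
  age 4: 0.25 × 15.6 = 3.900
Maximum at age 3 (4.585).

3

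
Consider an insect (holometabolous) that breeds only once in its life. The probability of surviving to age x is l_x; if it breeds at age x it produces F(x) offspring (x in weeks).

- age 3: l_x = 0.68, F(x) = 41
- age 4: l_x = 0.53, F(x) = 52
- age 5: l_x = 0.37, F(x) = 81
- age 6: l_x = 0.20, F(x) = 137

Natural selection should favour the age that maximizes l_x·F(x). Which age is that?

Expected offspring if breeding at age x = l_x × F(x):
  age 3: 0.68 × 41 = 27.880
  age 4: 0.53 × 52 = 27.560
  age 5: 0.37 × 81 = 29.970
  age 6: 0.20 × 137 = 27.400
Maximum at age 5 (29.970).

5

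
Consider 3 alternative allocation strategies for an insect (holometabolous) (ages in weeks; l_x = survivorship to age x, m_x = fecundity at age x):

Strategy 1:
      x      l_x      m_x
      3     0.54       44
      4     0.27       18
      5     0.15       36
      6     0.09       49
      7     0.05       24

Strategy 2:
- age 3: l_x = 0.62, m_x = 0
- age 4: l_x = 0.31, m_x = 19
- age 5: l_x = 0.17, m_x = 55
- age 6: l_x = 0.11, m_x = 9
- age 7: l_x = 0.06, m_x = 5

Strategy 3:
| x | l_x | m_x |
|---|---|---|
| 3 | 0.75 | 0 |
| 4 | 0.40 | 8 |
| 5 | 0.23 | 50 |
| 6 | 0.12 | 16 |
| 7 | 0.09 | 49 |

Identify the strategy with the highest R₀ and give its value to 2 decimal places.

39.63

Strategy 1: R₀ = 0.54×44 + 0.27×18 + 0.15×36 + 0.09×49 + 0.05×24 = 39.6300
Strategy 2: R₀ = 0.62×0 + 0.31×19 + 0.17×55 + 0.11×9 + 0.06×5 = 16.5300
Strategy 3: R₀ = 0.75×0 + 0.40×8 + 0.23×50 + 0.12×16 + 0.09×49 = 21.0300
Highest R₀: strategy 1 with 39.6300.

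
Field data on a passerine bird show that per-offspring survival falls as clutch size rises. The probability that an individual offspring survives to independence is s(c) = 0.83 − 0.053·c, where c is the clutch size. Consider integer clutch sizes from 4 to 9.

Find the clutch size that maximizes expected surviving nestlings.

Expected surviving nestlings = c × s(c):
  c=4: 4 × 0.618 = 2.472
  c=5: 5 × 0.565 = 2.825
  c=6: 6 × 0.512 = 3.072
  c=7: 7 × 0.459 = 3.213
  c=8: 8 × 0.406 = 3.248
  c=9: 9 × 0.353 = 3.177
Maximum at c = 8 (3.248 surviving nestlings).

8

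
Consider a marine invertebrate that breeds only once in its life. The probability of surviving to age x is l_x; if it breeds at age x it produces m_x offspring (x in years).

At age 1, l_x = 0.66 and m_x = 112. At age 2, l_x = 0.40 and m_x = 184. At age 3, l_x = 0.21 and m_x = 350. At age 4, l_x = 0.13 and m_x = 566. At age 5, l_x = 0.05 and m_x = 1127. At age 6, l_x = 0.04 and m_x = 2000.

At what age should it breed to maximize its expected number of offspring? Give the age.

Expected offspring if breeding at age x = l_x × m_x:
  age 1: 0.66 × 112 = 73.920
  age 2: 0.40 × 184 = 73.600
  age 3: 0.21 × 350 = 73.500
  age 4: 0.13 × 566 = 73.580
  age 5: 0.05 × 1127 = 56.350
  age 6: 0.04 × 2000 = 80.000
Maximum at age 6 (80.000).

6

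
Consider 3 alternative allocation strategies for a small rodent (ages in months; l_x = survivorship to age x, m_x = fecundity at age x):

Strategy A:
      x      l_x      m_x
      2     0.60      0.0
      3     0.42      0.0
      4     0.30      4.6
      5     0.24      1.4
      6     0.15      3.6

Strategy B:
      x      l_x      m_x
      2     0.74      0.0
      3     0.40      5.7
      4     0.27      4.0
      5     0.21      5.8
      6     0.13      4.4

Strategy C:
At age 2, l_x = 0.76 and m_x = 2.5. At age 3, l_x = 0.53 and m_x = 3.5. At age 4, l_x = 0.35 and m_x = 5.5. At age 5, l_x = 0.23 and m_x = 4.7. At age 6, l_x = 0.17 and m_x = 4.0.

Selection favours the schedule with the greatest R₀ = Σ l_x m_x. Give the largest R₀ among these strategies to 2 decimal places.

Strategy A: R₀ = 0.60×0.0 + 0.42×0.0 + 0.30×4.6 + 0.24×1.4 + 0.15×3.6 = 2.2560
Strategy B: R₀ = 0.74×0.0 + 0.40×5.7 + 0.27×4.0 + 0.21×5.8 + 0.13×4.4 = 5.1500
Strategy C: R₀ = 0.76×2.5 + 0.53×3.5 + 0.35×5.5 + 0.23×4.7 + 0.17×4.0 = 7.4410
Highest R₀: strategy C with 7.4410.

7.44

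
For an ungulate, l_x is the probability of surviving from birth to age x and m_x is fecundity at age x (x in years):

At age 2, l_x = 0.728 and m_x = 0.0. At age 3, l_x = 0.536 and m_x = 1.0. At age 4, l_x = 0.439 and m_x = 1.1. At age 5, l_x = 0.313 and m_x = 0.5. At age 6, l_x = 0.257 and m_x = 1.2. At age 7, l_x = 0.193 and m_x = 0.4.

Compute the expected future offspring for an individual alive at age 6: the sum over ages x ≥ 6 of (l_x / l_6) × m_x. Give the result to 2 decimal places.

l_6 = 0.257. Conditional survival from age 6 to x is l_x / l_6.
  x=6: (0.257/0.257) × 1.2 = 1.2000
  x=7: (0.193/0.257) × 0.4 = 0.3004
Sum = 1.2000 + 0.3004 = 1.5004

1.50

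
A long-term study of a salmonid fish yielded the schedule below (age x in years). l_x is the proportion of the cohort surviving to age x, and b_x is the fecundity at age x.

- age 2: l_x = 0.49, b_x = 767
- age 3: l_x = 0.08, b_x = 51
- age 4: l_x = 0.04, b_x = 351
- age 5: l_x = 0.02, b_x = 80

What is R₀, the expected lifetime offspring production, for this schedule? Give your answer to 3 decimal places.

R₀ = Σ l_x b_x:
  age 2: 0.49 × 767 = 375.8300
  age 3: 0.08 × 51 = 4.0800
  age 4: 0.04 × 351 = 14.0400
  age 5: 0.02 × 80 = 1.6000
R₀ = 375.8300 + 4.0800 + 14.0400 + 1.6000 = 395.5500

395.550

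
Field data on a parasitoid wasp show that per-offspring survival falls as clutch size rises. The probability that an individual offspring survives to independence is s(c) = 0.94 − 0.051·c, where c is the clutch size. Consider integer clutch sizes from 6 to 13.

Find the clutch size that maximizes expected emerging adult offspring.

9

Expected emerging adult offspring = c × s(c):
  c=6: 6 × 0.634 = 3.804
  c=7: 7 × 0.583 = 4.081
  c=8: 8 × 0.532 = 4.256
  c=9: 9 × 0.481 = 4.329
  c=10: 10 × 0.430 = 4.300
  c=11: 11 × 0.379 = 4.169
  c=12: 12 × 0.328 = 3.936
  c=13: 13 × 0.277 = 3.601
Maximum at c = 9 (4.329 emerging adult offspring).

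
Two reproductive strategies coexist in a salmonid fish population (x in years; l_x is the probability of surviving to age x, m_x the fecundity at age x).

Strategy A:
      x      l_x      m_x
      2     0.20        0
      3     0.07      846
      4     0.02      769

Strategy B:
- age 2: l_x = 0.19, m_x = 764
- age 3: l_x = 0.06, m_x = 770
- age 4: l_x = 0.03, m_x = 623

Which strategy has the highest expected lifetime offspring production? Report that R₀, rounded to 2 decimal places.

210.05

Strategy A: R₀ = 0.20×0 + 0.07×846 + 0.02×769 = 74.6000
Strategy B: R₀ = 0.19×764 + 0.06×770 + 0.03×623 = 210.0500
Highest R₀: strategy B with 210.0500.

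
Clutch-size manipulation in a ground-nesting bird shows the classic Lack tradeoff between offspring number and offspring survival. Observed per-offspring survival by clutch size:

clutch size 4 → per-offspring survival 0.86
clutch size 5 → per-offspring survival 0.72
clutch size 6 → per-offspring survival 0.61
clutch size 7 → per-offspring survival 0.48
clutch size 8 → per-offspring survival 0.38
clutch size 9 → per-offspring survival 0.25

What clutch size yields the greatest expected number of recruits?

Expected recruits = c × s(c):
  c=4: 4 × 0.86 = 3.440
  c=5: 5 × 0.72 = 3.600
  c=6: 6 × 0.61 = 3.660
  c=7: 7 × 0.48 = 3.360
  c=8: 8 × 0.38 = 3.040
  c=9: 9 × 0.25 = 2.250
Maximum at c = 6 (3.660 recruits).

6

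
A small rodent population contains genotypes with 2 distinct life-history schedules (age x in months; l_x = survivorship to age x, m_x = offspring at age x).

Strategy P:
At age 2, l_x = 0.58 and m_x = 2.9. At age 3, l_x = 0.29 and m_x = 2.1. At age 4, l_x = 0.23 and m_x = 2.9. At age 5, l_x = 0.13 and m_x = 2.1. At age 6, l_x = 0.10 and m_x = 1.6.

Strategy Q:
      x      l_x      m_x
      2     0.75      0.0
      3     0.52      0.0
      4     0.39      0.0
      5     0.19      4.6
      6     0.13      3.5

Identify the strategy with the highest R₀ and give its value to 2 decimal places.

3.39

Strategy P: R₀ = 0.58×2.9 + 0.29×2.1 + 0.23×2.9 + 0.13×2.1 + 0.10×1.6 = 3.3910
Strategy Q: R₀ = 0.75×0.0 + 0.52×0.0 + 0.39×0.0 + 0.19×4.6 + 0.13×3.5 = 1.3290
Highest R₀: strategy P with 3.3910.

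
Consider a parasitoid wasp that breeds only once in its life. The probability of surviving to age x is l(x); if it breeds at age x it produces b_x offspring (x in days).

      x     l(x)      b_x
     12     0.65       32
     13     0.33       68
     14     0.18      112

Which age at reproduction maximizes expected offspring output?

Expected offspring if breeding at age x = l(x) × b_x:
  age 12: 0.65 × 32 = 20.800
  age 13: 0.33 × 68 = 22.440
  age 14: 0.18 × 112 = 20.160
Maximum at age 13 (22.440).

13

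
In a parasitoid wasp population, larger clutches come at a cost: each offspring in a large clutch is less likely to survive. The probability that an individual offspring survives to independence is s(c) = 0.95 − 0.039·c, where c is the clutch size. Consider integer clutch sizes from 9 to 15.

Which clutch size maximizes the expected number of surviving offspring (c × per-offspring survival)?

Expected surviving offspring = c × s(c):
  c=9: 9 × 0.599 = 5.391
  c=10: 10 × 0.560 = 5.600
  c=11: 11 × 0.521 = 5.731
  c=12: 12 × 0.482 = 5.784
  c=13: 13 × 0.443 = 5.759
  c=14: 14 × 0.404 = 5.656
  c=15: 15 × 0.365 = 5.475
Maximum at c = 12 (5.784 surviving offspring).

12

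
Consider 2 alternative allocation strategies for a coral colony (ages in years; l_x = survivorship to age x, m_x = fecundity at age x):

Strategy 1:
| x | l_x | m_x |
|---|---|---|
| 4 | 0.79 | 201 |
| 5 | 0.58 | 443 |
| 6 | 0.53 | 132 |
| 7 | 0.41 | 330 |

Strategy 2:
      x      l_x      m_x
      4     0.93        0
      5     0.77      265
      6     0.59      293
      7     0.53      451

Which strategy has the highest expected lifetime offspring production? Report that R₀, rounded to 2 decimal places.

620.99

Strategy 1: R₀ = 0.79×201 + 0.58×443 + 0.53×132 + 0.41×330 = 620.9900
Strategy 2: R₀ = 0.93×0 + 0.77×265 + 0.59×293 + 0.53×451 = 615.9500
Highest R₀: strategy 1 with 620.9900.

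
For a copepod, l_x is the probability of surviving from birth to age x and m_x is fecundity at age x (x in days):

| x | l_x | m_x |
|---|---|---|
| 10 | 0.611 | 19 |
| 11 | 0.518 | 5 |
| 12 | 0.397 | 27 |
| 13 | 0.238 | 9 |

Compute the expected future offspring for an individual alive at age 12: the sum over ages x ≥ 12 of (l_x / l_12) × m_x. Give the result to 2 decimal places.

32.40

l_12 = 0.397. Conditional survival from age 12 to x is l_x / l_12.
  x=12: (0.397/0.397) × 27 = 27.0000
  x=13: (0.238/0.397) × 9 = 5.3955
Sum = 27.0000 + 5.3955 = 32.3955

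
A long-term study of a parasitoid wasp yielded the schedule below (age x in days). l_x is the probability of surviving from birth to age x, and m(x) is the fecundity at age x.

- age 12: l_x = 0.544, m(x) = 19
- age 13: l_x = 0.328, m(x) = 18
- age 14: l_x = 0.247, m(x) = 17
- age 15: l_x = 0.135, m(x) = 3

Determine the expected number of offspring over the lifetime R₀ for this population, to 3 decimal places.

20.844

R₀ = Σ l_x m(x):
  age 12: 0.544 × 19 = 10.3360
  age 13: 0.328 × 18 = 5.9040
  age 14: 0.247 × 17 = 4.1990
  age 15: 0.135 × 3 = 0.4050
R₀ = 10.3360 + 5.9040 + 4.1990 + 0.4050 = 20.8440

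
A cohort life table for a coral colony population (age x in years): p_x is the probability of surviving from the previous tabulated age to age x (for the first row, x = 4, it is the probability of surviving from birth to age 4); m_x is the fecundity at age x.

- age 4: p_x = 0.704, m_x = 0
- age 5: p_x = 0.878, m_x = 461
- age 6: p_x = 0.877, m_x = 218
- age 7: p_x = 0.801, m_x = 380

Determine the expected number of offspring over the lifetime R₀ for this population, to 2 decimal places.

Survivorship from birth: l_x = p_4·p_5·…·p_x.
  l_4 = 0.70400
  l_5 = 0.61811
  l_6 = 0.54208
  l_7 = 0.43421
R₀ = Σ l_x m_x:
  age 4: 0.70400 × 0 = 0.0000
  age 5: 0.61811 × 461 = 284.9487
  age 6: 0.54208 × 218 = 118.1734
  age 7: 0.43421 × 380 = 164.9998
R₀ = 0.0000 + 284.9487 + 118.1734 + 164.9998 = 568.1219

568.12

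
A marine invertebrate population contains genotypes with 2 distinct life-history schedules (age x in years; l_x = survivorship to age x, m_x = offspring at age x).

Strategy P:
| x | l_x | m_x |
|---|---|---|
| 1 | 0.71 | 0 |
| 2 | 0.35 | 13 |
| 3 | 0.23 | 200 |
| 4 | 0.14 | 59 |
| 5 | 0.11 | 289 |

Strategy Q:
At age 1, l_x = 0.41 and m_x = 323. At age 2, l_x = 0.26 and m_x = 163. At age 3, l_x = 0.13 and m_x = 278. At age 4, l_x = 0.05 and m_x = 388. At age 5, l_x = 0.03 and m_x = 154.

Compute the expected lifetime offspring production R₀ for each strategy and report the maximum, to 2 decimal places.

234.97

Strategy P: R₀ = 0.71×0 + 0.35×13 + 0.23×200 + 0.14×59 + 0.11×289 = 90.6000
Strategy Q: R₀ = 0.41×323 + 0.26×163 + 0.13×278 + 0.05×388 + 0.03×154 = 234.9700
Highest R₀: strategy Q with 234.9700.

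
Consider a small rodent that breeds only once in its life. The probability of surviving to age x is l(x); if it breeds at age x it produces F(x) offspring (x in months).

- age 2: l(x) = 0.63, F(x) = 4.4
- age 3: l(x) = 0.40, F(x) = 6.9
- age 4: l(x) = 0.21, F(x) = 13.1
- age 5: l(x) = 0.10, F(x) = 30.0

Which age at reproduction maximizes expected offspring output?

Expected offspring if breeding at age x = l(x) × F(x):
  age 2: 0.63 × 4.4 = 2.772
  age 3: 0.40 × 6.9 = 2.760
  age 4: 0.21 × 13.1 = 2.751
  age 5: 0.10 × 30.0 = 3.000
Maximum at age 5 (3.000).

5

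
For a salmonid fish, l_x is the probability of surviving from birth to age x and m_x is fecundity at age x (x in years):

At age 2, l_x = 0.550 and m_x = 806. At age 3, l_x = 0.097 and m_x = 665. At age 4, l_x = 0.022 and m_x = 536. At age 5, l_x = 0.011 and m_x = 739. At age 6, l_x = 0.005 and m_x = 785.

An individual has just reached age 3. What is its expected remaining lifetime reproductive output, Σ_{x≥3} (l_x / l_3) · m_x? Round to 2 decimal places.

l_3 = 0.097. Conditional survival from age 3 to x is l_x / l_3.
  x=3: (0.097/0.097) × 665 = 665.0000
  x=4: (0.022/0.097) × 536 = 121.5670
  x=5: (0.011/0.097) × 739 = 83.8041
  x=6: (0.005/0.097) × 785 = 40.4639
Sum = 665.0000 + 121.5670 + 83.8041 + 40.4639 = 910.8351

910.84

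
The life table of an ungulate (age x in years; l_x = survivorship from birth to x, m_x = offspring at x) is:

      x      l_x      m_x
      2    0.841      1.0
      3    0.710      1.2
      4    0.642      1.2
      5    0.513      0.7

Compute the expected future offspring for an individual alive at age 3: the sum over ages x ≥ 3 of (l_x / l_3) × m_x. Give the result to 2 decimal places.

2.79

l_3 = 0.710. Conditional survival from age 3 to x is l_x / l_3.
  x=3: (0.710/0.710) × 1.2 = 1.2000
  x=4: (0.642/0.710) × 1.2 = 1.0851
  x=5: (0.513/0.710) × 0.7 = 0.5058
Sum = 1.2000 + 1.0851 + 0.5058 = 2.7908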